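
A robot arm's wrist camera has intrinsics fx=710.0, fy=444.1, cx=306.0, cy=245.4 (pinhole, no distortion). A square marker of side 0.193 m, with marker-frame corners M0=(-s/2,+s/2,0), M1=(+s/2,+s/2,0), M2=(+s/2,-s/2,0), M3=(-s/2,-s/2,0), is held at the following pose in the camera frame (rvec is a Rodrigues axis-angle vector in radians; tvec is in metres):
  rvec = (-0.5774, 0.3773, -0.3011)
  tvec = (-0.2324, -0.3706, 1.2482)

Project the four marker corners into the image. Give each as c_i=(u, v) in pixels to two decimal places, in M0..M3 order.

c0=(129.98, 151.58) c1=(226.77, 119.84) c2=(215.52, 77.34) c3=(127.29, 108.01)

Intrinsics K: fx=710.0, fy=444.1, cx=306.0, cy=245.4
Marker side s = 0.193 m; corners in marker frame (Z=0):
  M0 = (-0.0965, +0.0965, 0)
  M1 = (+0.0965, +0.0965, 0)
  M2 = (+0.0965, -0.0965, 0)
  M3 = (-0.0965, -0.0965, 0)
rvec = (-0.5774, 0.3773, -0.3011), |rvec| = θ = 0.75260 rad = 43.121°
Rodrigues: sinθ=0.68354, 1−cosθ=0.27009; R = I + sinθ·[k]× + (1−cosθ)·[k]×²:
    [+0.88889 +0.16959 +0.42558]
    [-0.37735 +0.79779 +0.47024]
    [-0.25978 -0.57859 +0.77314]
t = (-0.2324, -0.3706, 1.2482) m
M0: Pc = R·M0+t = (-0.30181, -0.25720, +1.21743); u = 710.0·(-0.30181)/1.21743 + 306.0 = 129.9850, v = 444.1·(-0.25720)/1.21743 + 245.4 = 151.5783
M1: Pc = R·M1+t = (-0.13026, -0.33003, +1.16730); u = 710.0·(-0.13026)/1.16730 + 306.0 = 226.7722, v = 444.1·(-0.33003)/1.16730 + 245.4 = 119.8407
M2: Pc = R·M2+t = (-0.16299, -0.48400, +1.27897); u = 710.0·(-0.16299)/1.27897 + 306.0 = 215.5197, v = 444.1·(-0.48400)/1.27897 + 245.4 = 77.3383
M3: Pc = R·M3+t = (-0.33454, -0.41117, +1.32910); u = 710.0·(-0.33454)/1.32910 + 306.0 = 127.2887, v = 444.1·(-0.41117)/1.32910 + 245.4 = 108.0126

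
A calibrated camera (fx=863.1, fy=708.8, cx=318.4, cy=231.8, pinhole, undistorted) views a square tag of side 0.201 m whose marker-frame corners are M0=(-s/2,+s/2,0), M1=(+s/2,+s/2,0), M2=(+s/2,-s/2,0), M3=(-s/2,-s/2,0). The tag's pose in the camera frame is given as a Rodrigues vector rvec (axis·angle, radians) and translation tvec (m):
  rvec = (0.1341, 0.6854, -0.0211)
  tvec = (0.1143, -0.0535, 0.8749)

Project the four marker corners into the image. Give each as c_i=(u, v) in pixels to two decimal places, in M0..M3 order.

c0=(357.34, 264.35) c1=(526.56, 273.65) c2=(518.87, 98.28) c3=(346.43, 112.80)

Intrinsics K: fx=863.1, fy=708.8, cx=318.4, cy=231.8
Marker side s = 0.201 m; corners in marker frame (Z=0):
  M0 = (-0.1005, +0.1005, 0)
  M1 = (+0.1005, +0.1005, 0)
  M2 = (+0.1005, -0.1005, 0)
  M3 = (-0.1005, -0.1005, 0)
rvec = (0.1341, 0.6854, -0.0211), |rvec| = θ = 0.69871 rad = 40.033°
Rodrigues: sinθ=0.64323, 1−cosθ=0.23433; R = I + sinθ·[k]× + (1−cosθ)·[k]×²:
    [+0.77430 +0.06354 +0.62962]
    [+0.02469 +0.99115 -0.13039]
    [-0.63233 +0.11651 +0.76588]
t = (0.1143, -0.0535, 0.8749) m
M0: Pc = R·M0+t = (+0.04287, +0.04363, +0.95016); u = 863.1·(+0.04287)/0.95016 + 318.4 = 357.3407, v = 708.8·(+0.04363)/0.95016 + 231.8 = 264.3468
M1: Pc = R·M1+t = (+0.19850, +0.04859, +0.82306); u = 863.1·(+0.19850)/0.82306 + 318.4 = 526.5600, v = 708.8·(+0.04859)/0.82306 + 231.8 = 273.6468
M2: Pc = R·M2+t = (+0.18573, -0.15063, +0.79964); u = 863.1·(+0.18573)/0.79964 + 318.4 = 518.8709, v = 708.8·(-0.15063)/0.79964 + 231.8 = 98.2823
M3: Pc = R·M3+t = (+0.03010, -0.15559, +0.92674); u = 863.1·(+0.03010)/0.92674 + 318.4 = 346.4300, v = 708.8·(-0.15559)/0.92674 + 231.8 = 112.7979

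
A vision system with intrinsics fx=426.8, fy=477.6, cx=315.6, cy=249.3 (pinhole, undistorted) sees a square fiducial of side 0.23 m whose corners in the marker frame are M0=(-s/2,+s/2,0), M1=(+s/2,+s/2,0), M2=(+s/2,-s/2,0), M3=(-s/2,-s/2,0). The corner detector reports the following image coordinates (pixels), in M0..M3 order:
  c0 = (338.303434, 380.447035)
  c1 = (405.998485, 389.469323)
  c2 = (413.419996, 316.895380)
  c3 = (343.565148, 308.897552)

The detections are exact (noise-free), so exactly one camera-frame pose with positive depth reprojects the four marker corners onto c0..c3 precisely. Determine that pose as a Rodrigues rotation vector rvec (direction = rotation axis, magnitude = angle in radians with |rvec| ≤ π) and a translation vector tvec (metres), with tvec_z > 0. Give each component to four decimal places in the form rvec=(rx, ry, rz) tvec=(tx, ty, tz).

rvec=(0.1828, 0.1188, 0.0781) tvec=(0.1997, 0.3009, 1.4354)

Intrinsics K: fx=426.8, fy=477.6, cx=315.6, cy=249.3
Marker side s = 0.23 m; corners in marker frame (Z=0):
  M0 = (-0.1150, +0.1150, 0)
  M1 = (+0.1150, +0.1150, 0)
  M2 = (+0.1150, -0.1150, 0)
  M3 = (-0.1150, -0.1150, 0)
Detected image corners:
  c0 = (338.303434, 380.447035) px
  c1 = (405.998485, 389.469323) px
  c2 = (413.419996, 316.895380) px
  c3 = (343.565148, 308.897552) px
Planar DLT: solve 8×8 A·h = b for H (H[2,2]=1):
  H  [+270.01605 +21.04714 +374.96969]
  H  [+10.13271 +358.45357 +349.42590]
  H  [-0.07710 +0.12943 +1.00000]
B = K⁻¹H; ‖b₁‖=0.696673, ‖b₂‖=0.696673; λ = 2/(‖b₁‖+‖b₂‖) = 1.435394, sign → tz>0 ⇒ λ=+1.435394
r₁ = λ·B[:,0] = (+0.98994,+0.08822,-0.11066); r₂ = λ·B[:,1] = (-0.06659,+0.98033,+0.18578)
r₃ = r₁×r₂ = (+0.12487,-0.17654,+0.97634); SVD([r₁ r₂ r₃]) → R = UVᵀ:
  R  [+0.98994 -0.06659 +0.12487]
  R  [+0.08822 +0.98033 -0.17654]
  R  [-0.11066 +0.18578 +0.97634]
t = (+0.19967, +0.30092, +1.43539) m
tr R = 2.946606; θ = arccos((tr R − 1)/2) = 0.231588 rad = 13.269°
axis k = ((R−Rᵀ)₃₂, (R−Rᵀ)₁₃, (R−Rᵀ)₂₁) / (2 sinθ) = (+0.789300, +0.513101, +0.337243)
rvec = θ·k = (+0.182792, +0.118828, +0.078101)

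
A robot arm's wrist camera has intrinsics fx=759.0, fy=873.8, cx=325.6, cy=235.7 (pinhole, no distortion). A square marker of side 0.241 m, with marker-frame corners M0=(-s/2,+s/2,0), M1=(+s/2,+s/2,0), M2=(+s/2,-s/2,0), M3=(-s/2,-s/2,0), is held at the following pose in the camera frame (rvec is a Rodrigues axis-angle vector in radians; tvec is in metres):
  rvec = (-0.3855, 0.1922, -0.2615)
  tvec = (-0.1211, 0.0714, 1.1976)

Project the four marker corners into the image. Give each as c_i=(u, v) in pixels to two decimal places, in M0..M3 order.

Intrinsics K: fx=759.0, fy=873.8, cx=325.6, cy=235.7
Marker side s = 0.241 m; corners in marker frame (Z=0):
  M0 = (-0.1205, +0.1205, 0)
  M1 = (+0.1205, +0.1205, 0)
  M2 = (+0.1205, -0.1205, 0)
  M3 = (-0.1205, -0.1205, 0)
rvec = (-0.3855, 0.1922, -0.2615), |rvec| = θ = 0.50392 rad = 28.872°
Rodrigues: sinθ=0.48286, 1−cosθ=0.12430; R = I + sinθ·[k]× + (1−cosθ)·[k]×²:
    [+0.94844 +0.21430 +0.23351]
    [-0.28684 +0.89378 +0.34479]
    [-0.13482 -0.39399 +0.90917]
t = (-0.1211, 0.0714, 1.1976) m
M0: Pc = R·M0+t = (-0.20956, +0.21366, +1.16637); u = 759.0·(-0.20956)/1.16637 + 325.6 = 189.2290, v = 873.8·(+0.21366)/1.16637 + 235.7 = 395.7697
M1: Pc = R·M1+t = (+0.01901, +0.14454, +1.13388); u = 759.0·(+0.01901)/1.13388 + 325.6 = 338.3256, v = 873.8·(+0.14454)/1.13388 + 235.7 = 347.0838
M2: Pc = R·M2+t = (-0.03264, -0.07086, +1.22883); u = 759.0·(-0.03264)/1.22883 + 325.6 = 305.4420, v = 873.8·(-0.07086)/1.22883 + 235.7 = 185.3092
M3: Pc = R·M3+t = (-0.26121, -0.00174, +1.26132); u = 759.0·(-0.26121)/1.26132 + 325.6 = 168.4164, v = 873.8·(-0.00174)/1.26132 + 235.7 = 234.4973

c0=(189.23, 395.77) c1=(338.33, 347.08) c2=(305.44, 185.31) c3=(168.42, 234.50)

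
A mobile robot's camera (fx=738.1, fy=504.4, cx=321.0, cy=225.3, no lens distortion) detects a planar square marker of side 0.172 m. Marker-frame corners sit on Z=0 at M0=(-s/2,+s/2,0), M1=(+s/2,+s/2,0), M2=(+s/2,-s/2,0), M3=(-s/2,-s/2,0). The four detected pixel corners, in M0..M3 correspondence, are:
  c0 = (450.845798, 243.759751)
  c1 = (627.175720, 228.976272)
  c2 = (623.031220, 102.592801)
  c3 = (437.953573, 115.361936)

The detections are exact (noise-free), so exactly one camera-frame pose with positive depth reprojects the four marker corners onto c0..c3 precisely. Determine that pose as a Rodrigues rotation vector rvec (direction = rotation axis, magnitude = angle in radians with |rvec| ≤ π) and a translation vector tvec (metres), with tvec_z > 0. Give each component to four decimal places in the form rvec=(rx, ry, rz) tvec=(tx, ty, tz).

Intrinsics K: fx=738.1, fy=504.4, cx=321.0, cy=225.3
Marker side s = 0.172 m; corners in marker frame (Z=0):
  M0 = (-0.0860, +0.0860, 0)
  M1 = (+0.0860, +0.0860, 0)
  M2 = (+0.0860, -0.0860, 0)
  M3 = (-0.0860, -0.0860, 0)
Detected image corners:
  c0 = (450.845798, 243.759751) px
  c1 = (627.175720, 228.976272) px
  c2 = (623.031220, 102.592801) px
  c3 = (437.953573, 115.361936) px
Planar DLT: solve 8×8 A·h = b for H (H[2,2]=1):
  H  [+1115.10540 +196.69526 +535.79858]
  H  [-59.21109 +788.18948 +174.11085]
  H  [+0.12175 +0.27571 +1.00000]
B = K⁻¹H; ‖b₁‖=1.472955, ‖b₂‖=1.472955; λ = 2/(‖b₁‖+‖b₂‖) = 0.678907, sign → tz>0 ⇒ λ=+0.678907
r₁ = λ·B[:,0] = (+0.98973,-0.11662,+0.08266); r₂ = λ·B[:,1] = (+0.09952,+0.97727,+0.18718)
r₃ = r₁×r₂ = (-0.10261,-0.17703,+0.97884); SVD([r₁ r₂ r₃]) → R = UVᵀ:
  R  [+0.98973 +0.09952 -0.10261]
  R  [-0.11662 +0.97727 -0.17703]
  R  [+0.08266 +0.18718 +0.97884]
t = (+0.19757, -0.06890, +0.67891) m
tr R = 2.945845; θ = arccos((tr R − 1)/2) = 0.233241 rad = 13.364°
axis k = ((R−Rᵀ)₃₂, (R−Rᵀ)₁₃, (R−Rᵀ)₂₁) / (2 sinθ) = (+0.787895, -0.400770, -0.467552)
rvec = θ·k = (+0.183769, -0.093476, -0.109052)

rvec=(0.1838, -0.0935, -0.1091) tvec=(0.1976, -0.0689, 0.6789)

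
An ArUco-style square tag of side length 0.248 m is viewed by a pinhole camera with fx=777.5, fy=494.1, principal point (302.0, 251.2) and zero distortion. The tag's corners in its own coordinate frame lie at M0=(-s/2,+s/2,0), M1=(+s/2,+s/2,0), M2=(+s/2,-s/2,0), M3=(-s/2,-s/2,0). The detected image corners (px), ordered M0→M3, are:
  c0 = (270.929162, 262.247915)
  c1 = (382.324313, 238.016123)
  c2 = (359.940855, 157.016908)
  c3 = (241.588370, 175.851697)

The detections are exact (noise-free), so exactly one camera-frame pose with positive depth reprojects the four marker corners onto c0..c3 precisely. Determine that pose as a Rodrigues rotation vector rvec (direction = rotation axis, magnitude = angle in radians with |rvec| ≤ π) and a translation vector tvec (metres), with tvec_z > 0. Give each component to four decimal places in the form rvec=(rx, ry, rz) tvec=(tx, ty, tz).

rvec=(0.2006, -0.4862, -0.2553) tvec=(0.0259, -0.1221, 1.4225)

Intrinsics K: fx=777.5, fy=494.1, cx=302.0, cy=251.2
Marker side s = 0.248 m; corners in marker frame (Z=0):
  M0 = (-0.1240, +0.1240, 0)
  M1 = (+0.1240, +0.1240, 0)
  M2 = (+0.1240, -0.1240, 0)
  M3 = (-0.1240, -0.1240, 0)
Detected image corners:
  c0 = (270.929162, 262.247915) px
  c1 = (382.324313, 238.016123) px
  c2 = (359.940855, 157.016908) px
  c3 = (241.588370, 175.851697) px
Planar DLT: solve 8×8 A·h = b for H (H[2,2]=1):
  H  [+558.62388 +158.80899 +316.15052]
  H  [-23.50430 +373.63501 +208.78652]
  H  [+0.30516 +0.17551 +1.00000]
B = K⁻¹H; ‖b₁‖=0.702967, ‖b₂‖=0.702967; λ = 2/(‖b₁‖+‖b₂‖) = 1.422541, sign → tz>0 ⇒ λ=+1.422541
r₁ = λ·B[:,0] = (+0.85346,-0.28837,+0.43411); r₂ = λ·B[:,1] = (+0.19358,+0.94878,+0.24967)
r₃ = r₁×r₂ = (-0.48387,-0.12905,+0.86557); SVD([r₁ r₂ r₃]) → R = UVᵀ:
  R  [+0.85346 +0.19358 -0.48387]
  R  [-0.28837 +0.94878 -0.12905]
  R  [+0.43411 +0.24967 +0.86557]
t = (+0.02589, -0.12211, +1.42254) m
tr R = 2.667816; θ = arccos((tr R − 1)/2) = 0.584645 rad = 33.498°
axis k = ((R−Rᵀ)₃₂, (R−Rᵀ)₁₃, (R−Rᵀ)₂₁) / (2 sinθ) = (+0.343103, -0.831646, -0.436628)
rvec = θ·k = (+0.200594, -0.486218, -0.255273)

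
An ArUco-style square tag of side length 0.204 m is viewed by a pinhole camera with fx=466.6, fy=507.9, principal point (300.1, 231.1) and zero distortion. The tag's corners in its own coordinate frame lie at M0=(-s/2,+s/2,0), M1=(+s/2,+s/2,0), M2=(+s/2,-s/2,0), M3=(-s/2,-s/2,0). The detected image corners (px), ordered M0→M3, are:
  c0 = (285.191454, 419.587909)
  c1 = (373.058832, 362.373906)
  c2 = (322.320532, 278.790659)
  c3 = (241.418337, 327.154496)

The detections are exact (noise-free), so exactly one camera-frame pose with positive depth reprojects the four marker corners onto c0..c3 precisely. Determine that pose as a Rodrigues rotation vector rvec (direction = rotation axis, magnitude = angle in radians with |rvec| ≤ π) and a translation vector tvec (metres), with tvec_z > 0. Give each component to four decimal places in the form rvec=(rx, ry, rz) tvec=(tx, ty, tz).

rvec=(-0.5666, -0.0487, -0.5190) tvec=(0.0105, 0.2186, 0.9819)

Intrinsics K: fx=466.6, fy=507.9, cx=300.1, cy=231.1
Marker side s = 0.204 m; corners in marker frame (Z=0):
  M0 = (-0.1020, +0.1020, 0)
  M1 = (+0.1020, +0.1020, 0)
  M2 = (+0.1020, -0.1020, 0)
  M3 = (-0.1020, -0.1020, 0)
Detected image corners:
  c0 = (285.191454, 419.587909) px
  c1 = (373.058832, 362.373906) px
  c2 = (322.320532, 278.790659) px
  c3 = (241.418337, 327.154496) px
Planar DLT: solve 8×8 A·h = b for H (H[2,2]=1):
  H  [+469.99179 +76.31622 +305.07552]
  H  [-192.64355 +254.20889 +344.18549]
  H  [+0.18733 -0.50952 +1.00000]
B = K⁻¹H; ‖b₁‖=1.018465, ‖b₂‖=1.018465; λ = 2/(‖b₁‖+‖b₂‖) = 0.981870, sign → tz>0 ⇒ λ=+0.981870
r₁ = λ·B[:,0] = (+0.87071,-0.45611,+0.18393); r₂ = λ·B[:,1] = (+0.48235,+0.71907,-0.50028)
r₃ = r₁×r₂ = (+0.09592,+0.52432,+0.84610); SVD([r₁ r₂ r₃]) → R = UVᵀ:
  R  [+0.87071 +0.48235 +0.09592]
  R  [-0.45611 +0.71907 +0.52432]
  R  [+0.18393 -0.50028 +0.84610]
t = (+0.01047, +0.21862, +0.98187) m
tr R = 2.435880; θ = arccos((tr R − 1)/2) = 0.769958 rad = 44.115°
axis k = ((R−Rᵀ)₃₂, (R−Rᵀ)₁₃, (R−Rᵀ)₂₁) / (2 sinθ) = (-0.735948, -0.063216, -0.674080)
rvec = θ·k = (-0.566649, -0.048673, -0.519013)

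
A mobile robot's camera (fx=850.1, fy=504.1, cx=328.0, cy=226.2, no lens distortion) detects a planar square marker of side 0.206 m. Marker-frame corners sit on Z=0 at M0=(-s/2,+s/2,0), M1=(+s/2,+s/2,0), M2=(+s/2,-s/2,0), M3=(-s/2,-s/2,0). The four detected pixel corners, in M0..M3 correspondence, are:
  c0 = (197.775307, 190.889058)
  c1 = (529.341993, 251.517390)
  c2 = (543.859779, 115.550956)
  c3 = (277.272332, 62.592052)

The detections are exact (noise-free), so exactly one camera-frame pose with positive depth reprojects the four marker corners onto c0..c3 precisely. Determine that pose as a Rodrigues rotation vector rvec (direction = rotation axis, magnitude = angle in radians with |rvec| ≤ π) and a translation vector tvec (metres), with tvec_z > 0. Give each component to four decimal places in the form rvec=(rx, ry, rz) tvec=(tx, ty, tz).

rvec=(-0.5994, -0.1782, 0.2596) tvec=(0.0422, -0.0863, 0.5604)

Intrinsics K: fx=850.1, fy=504.1, cx=328.0, cy=226.2
Marker side s = 0.206 m; corners in marker frame (Z=0):
  M0 = (-0.1030, +0.1030, 0)
  M1 = (+0.1030, +0.1030, 0)
  M2 = (+0.1030, -0.1030, 0)
  M3 = (-0.1030, -0.1030, 0)
Detected image corners:
  c0 = (197.775307, 190.889058) px
  c1 = (529.341993, 251.517390) px
  c2 = (543.859779, 115.550956) px
  c3 = (277.272332, 62.592052) px
Planar DLT: solve 8×8 A·h = b for H (H[2,2]=1):
  H  [+1497.31200 -624.03390 +392.02980]
  H  [+298.65539 +482.02131 +148.60237]
  H  [+0.16071 -1.02943 +1.00000]
B = K⁻¹H; ‖b₁‖=1.784460, ‖b₂‖=1.784460; λ = 2/(‖b₁‖+‖b₂‖) = 0.560394, sign → tz>0 ⇒ λ=+0.560394
r₁ = λ·B[:,0] = (+0.95229,+0.29159,+0.09006); r₂ = λ·B[:,1] = (-0.18878,+0.79471,-0.57689)
r₃ = r₁×r₂ = (-0.23979,+0.53236,+0.81184); SVD([r₁ r₂ r₃]) → R = UVᵀ:
  R  [+0.95229 -0.18878 -0.23979]
  R  [+0.29159 +0.79471 +0.53236]
  R  [+0.09006 -0.57689 +0.81184]
t = (+0.04221, -0.08626, +0.56039) m
tr R = 2.558847; θ = arccos((tr R − 1)/2) = 0.677051 rad = 38.792°
axis k = ((R−Rᵀ)₃₂, (R−Rᵀ)₁₃, (R−Rᵀ)₂₁) / (2 sinθ) = (-0.885277, -0.263249, +0.383385)
rvec = θ·k = (-0.599378, -0.178233, +0.259571)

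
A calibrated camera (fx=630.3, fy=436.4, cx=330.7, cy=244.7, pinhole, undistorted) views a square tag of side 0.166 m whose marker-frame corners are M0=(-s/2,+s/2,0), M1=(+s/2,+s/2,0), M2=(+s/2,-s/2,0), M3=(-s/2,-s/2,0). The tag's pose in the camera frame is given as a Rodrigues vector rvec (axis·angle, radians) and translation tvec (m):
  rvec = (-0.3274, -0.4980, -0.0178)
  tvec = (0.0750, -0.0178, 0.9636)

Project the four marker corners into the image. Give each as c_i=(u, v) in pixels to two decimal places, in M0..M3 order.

Intrinsics K: fx=630.3, fy=436.4, cx=330.7, cy=244.7
Marker side s = 0.166 m; corners in marker frame (Z=0):
  M0 = (-0.0830, +0.0830, 0)
  M1 = (+0.0830, +0.0830, 0)
  M2 = (+0.0830, -0.0830, 0)
  M3 = (-0.0830, -0.0830, 0)
rvec = (-0.3274, -0.4980, -0.0178), |rvec| = θ = 0.59625 rad = 34.162°
Rodrigues: sinθ=0.56154, 1−cosθ=0.17255; R = I + sinθ·[k]× + (1−cosθ)·[k]×²:
    [+0.87947 +0.09590 -0.46618]
    [+0.06237 +0.94782 +0.31265]
    [+0.47184 -0.30404 +0.82760]
t = (0.0750, -0.0178, 0.9636) m
M0: Pc = R·M0+t = (+0.00996, +0.05569, +0.89920); u = 630.3·(+0.00996)/0.89920 + 330.7 = 337.6838, v = 436.4·(+0.05569)/0.89920 + 244.7 = 271.7285
M1: Pc = R·M1+t = (+0.15596, +0.06605, +0.97753); u = 630.3·(+0.15596)/0.97753 + 330.7 = 431.2589, v = 436.4·(+0.06605)/0.97753 + 244.7 = 274.1850
M2: Pc = R·M2+t = (+0.14004, -0.09129, +1.02800); u = 630.3·(+0.14004)/1.02800 + 330.7 = 416.5612, v = 436.4·(-0.09129)/1.02800 + 244.7 = 205.9452
M3: Pc = R·M3+t = (-0.00596, -0.10165, +0.94967); u = 630.3·(-0.00596)/0.94967 + 330.7 = 326.7469, v = 436.4·(-0.10165)/0.94967 + 244.7 = 197.9910

c0=(337.68, 271.73) c1=(431.26, 274.19) c2=(416.56, 205.95) c3=(326.75, 197.99)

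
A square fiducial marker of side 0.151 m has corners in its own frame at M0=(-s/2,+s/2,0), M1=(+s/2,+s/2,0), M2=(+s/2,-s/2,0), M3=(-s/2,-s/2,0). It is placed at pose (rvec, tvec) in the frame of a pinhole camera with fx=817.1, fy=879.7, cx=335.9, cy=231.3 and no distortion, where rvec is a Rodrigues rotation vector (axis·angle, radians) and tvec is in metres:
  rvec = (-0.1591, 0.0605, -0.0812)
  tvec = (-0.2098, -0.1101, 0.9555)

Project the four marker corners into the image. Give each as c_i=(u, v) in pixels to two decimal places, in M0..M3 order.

c0=(95.12, 204.05) c1=(223.72, 191.72) c2=(216.83, 57.06) c3=(91.49, 70.20)

Intrinsics K: fx=817.1, fy=879.7, cx=335.9, cy=231.3
Marker side s = 0.151 m; corners in marker frame (Z=0):
  M0 = (-0.0755, +0.0755, 0)
  M1 = (+0.0755, +0.0755, 0)
  M2 = (+0.0755, -0.0755, 0)
  M3 = (-0.0755, -0.0755, 0)
rvec = (-0.1591, 0.0605, -0.0812), |rvec| = θ = 0.18859 rad = 10.805°
Rodrigues: sinθ=0.18747, 1−cosθ=0.01773; R = I + sinθ·[k]× + (1−cosθ)·[k]×²:
    [+0.99489 +0.07592 +0.06658]
    [-0.08552 +0.98409 +0.15571]
    [-0.05370 -0.16061 +0.98556]
t = (-0.2098, -0.1101, 0.9555) m
M0: Pc = R·M0+t = (-0.27918, -0.02934, +0.94743); u = 817.1·(-0.27918)/0.94743 + 335.9 = 95.1223, v = 879.7·(-0.02934)/0.94743 + 231.3 = 204.0534
M1: Pc = R·M1+t = (-0.12895, -0.04226, +0.93932); u = 817.1·(-0.12895)/0.93932 + 335.9 = 223.7250, v = 879.7·(-0.04226)/0.93932 + 231.3 = 191.7246
M2: Pc = R·M2+t = (-0.14042, -0.19086, +0.96357); u = 817.1·(-0.14042)/0.96357 + 335.9 = 216.8268, v = 879.7·(-0.19086)/0.96357 + 231.3 = 57.0568
M3: Pc = R·M3+t = (-0.29065, -0.17794, +0.97168); u = 817.1·(-0.29065)/0.97168 + 335.9 = 91.4915, v = 879.7·(-0.17794)/0.97168 + 231.3 = 70.2017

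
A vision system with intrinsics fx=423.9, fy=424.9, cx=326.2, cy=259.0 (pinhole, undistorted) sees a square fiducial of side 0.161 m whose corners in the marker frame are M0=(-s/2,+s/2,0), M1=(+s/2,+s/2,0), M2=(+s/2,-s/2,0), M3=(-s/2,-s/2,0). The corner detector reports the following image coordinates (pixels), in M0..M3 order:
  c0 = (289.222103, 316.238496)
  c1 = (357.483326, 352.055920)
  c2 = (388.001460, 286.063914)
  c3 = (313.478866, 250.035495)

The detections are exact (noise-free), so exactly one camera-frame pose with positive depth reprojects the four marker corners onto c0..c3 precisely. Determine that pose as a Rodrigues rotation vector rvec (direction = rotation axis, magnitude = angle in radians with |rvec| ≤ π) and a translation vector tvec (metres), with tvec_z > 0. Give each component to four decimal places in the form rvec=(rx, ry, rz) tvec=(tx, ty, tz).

rvec=(0.3551, 0.2806, 0.4031) tvec=(0.0194, 0.0860, 0.8503)

Intrinsics K: fx=423.9, fy=424.9, cx=326.2, cy=259.0
Marker side s = 0.161 m; corners in marker frame (Z=0):
  M0 = (-0.0805, +0.0805, 0)
  M1 = (+0.0805, +0.0805, 0)
  M2 = (+0.0805, -0.0805, 0)
  M3 = (-0.0805, -0.0805, 0)
Detected image corners:
  c0 = (289.222103, 316.238496) px
  c1 = (357.483326, 352.055920) px
  c2 = (388.001460, 286.063914) px
  c3 = (313.478866, 250.035495) px
Planar DLT: solve 8×8 A·h = b for H (H[2,2]=1):
  H  [+365.67139 -15.70027 +335.88578]
  H  [+154.27536 +548.17549 +301.98393]
  H  [-0.22858 +0.45706 +1.00000]
B = K⁻¹H; ‖b₁‖=1.176102, ‖b₂‖=1.176102; λ = 2/(‖b₁‖+‖b₂‖) = 0.850266, sign → tz>0 ⇒ λ=+0.850266
r₁ = λ·B[:,0] = (+0.88303,+0.42719,-0.19435); r₂ = λ·B[:,1] = (-0.33054,+0.86007,+0.38862)
r₃ = r₁×r₂ = (+0.33317,-0.27892,+0.90067); SVD([r₁ r₂ r₃]) → R = UVᵀ:
  R  [+0.88303 -0.33054 +0.33317]
  R  [+0.42719 +0.86007 -0.27892]
  R  [-0.19435 +0.38862 +0.90067]
t = (+0.01943, +0.08602, +0.85027) m
tr R = 2.643760; θ = arccos((tr R − 1)/2) = 0.606093 rad = 34.727°
axis k = ((R−Rᵀ)₃₂, (R−Rᵀ)₁₃, (R−Rᵀ)₂₁) / (2 sinθ) = (+0.585914, +0.463014, +0.665074)
rvec = θ·k = (+0.355118, +0.280629, +0.403097)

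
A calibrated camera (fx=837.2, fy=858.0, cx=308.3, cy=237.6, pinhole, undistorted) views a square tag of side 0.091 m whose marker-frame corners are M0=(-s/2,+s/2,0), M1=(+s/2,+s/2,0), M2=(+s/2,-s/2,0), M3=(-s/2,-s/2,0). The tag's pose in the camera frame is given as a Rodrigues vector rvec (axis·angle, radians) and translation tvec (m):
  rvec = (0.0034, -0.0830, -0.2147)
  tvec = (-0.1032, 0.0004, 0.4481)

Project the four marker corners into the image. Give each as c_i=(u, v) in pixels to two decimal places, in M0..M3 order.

c0=(48.97, 342.78) c1=(217.20, 304.30) c2=(181.08, 135.41) c3=(11.81, 171.16)

Intrinsics K: fx=837.2, fy=858.0, cx=308.3, cy=237.6
Marker side s = 0.091 m; corners in marker frame (Z=0):
  M0 = (-0.0455, +0.0455, 0)
  M1 = (+0.0455, +0.0455, 0)
  M2 = (+0.0455, -0.0455, 0)
  M3 = (-0.0455, -0.0455, 0)
rvec = (0.0034, -0.0830, -0.2147), |rvec| = θ = 0.23021 rad = 13.190°
Rodrigues: sinθ=0.22818, 1−cosθ=0.02638; R = I + sinθ·[k]× + (1−cosθ)·[k]×²:
    [+0.97362 +0.21267 -0.08263]
    [-0.21295 +0.97705 +0.00550]
    [+0.08191 +0.01224 +0.99656]
t = (-0.1032, 0.0004, 0.4481) m
M0: Pc = R·M0+t = (-0.13782, +0.05454, +0.44493); u = 837.2·(-0.13782)/0.44493 + 308.3 = 48.9653, v = 858.0·(+0.05454)/0.44493 + 237.6 = 342.7839
M1: Pc = R·M1+t = (-0.04922, +0.03517, +0.45238); u = 837.2·(-0.04922)/0.45238 + 308.3 = 217.2046, v = 858.0·(+0.03517)/0.45238 + 237.6 = 304.2975
M2: Pc = R·M2+t = (-0.06858, -0.05374, +0.45127); u = 837.2·(-0.06858)/0.45127 + 308.3 = 181.0762, v = 858.0·(-0.05374)/0.45127 + 237.6 = 135.4148
M3: Pc = R·M3+t = (-0.15718, -0.03437, +0.44382); u = 837.2·(-0.15718)/0.44382 + 308.3 = 11.8080, v = 858.0·(-0.03437)/0.44382 + 237.6 = 171.1616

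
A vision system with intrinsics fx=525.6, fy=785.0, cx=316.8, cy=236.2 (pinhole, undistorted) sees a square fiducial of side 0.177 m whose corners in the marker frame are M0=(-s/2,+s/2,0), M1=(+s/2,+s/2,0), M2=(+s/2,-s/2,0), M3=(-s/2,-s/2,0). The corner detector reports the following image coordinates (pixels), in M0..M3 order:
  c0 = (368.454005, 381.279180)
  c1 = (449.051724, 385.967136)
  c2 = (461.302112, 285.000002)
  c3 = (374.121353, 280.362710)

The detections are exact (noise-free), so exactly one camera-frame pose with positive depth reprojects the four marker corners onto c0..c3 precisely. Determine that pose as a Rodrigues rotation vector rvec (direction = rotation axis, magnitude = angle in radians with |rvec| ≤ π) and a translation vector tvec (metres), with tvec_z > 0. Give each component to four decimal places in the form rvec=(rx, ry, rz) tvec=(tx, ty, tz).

Intrinsics K: fx=525.6, fy=785.0, cx=316.8, cy=236.2
Marker side s = 0.177 m; corners in marker frame (Z=0):
  M0 = (-0.0885, +0.0885, 0)
  M1 = (+0.0885, +0.0885, 0)
  M2 = (+0.0885, -0.0885, 0)
  M3 = (-0.0885, -0.0885, 0)
Detected image corners:
  c0 = (368.454005, 381.279180) px
  c1 = (449.051724, 385.967136) px
  c2 = (461.302112, 285.000002) px
  c3 = (374.121353, 280.362710) px
Planar DLT: solve 8×8 A·h = b for H (H[2,2]=1):
  H  [+463.63790 +131.60592 +412.97140]
  H  [+18.61892 +717.17009 +335.11670]
  H  [-0.02320 +0.44087 +1.00000]
B = K⁻¹H; ‖b₁‖=0.896921, ‖b₂‖=0.896921; λ = 2/(‖b₁‖+‖b₂‖) = 1.114925, sign → tz>0 ⇒ λ=+1.114925
r₁ = λ·B[:,0] = (+0.99908,+0.03423,-0.02587); r₂ = λ·B[:,1] = (-0.01710,+0.87069,+0.49154)
r₃ = r₁×r₂ = (+0.03935,-0.49065,+0.87047); SVD([r₁ r₂ r₃]) → R = UVᵀ:
  R  [+0.99908 -0.01710 +0.03935]
  R  [+0.03423 +0.87069 -0.49065]
  R  [-0.02587 +0.49154 +0.87047]
t = (+0.20400, +0.14049, +1.11493) m
tr R = 2.740237; θ = arccos((tr R − 1)/2) = 0.515354 rad = 29.528°
axis k = ((R−Rᵀ)₃₂, (R−Rᵀ)₁₃, (R−Rᵀ)₂₁) / (2 sinθ) = (+0.996449, +0.066159, +0.052075)
rvec = θ·k = (+0.513524, +0.034095, +0.026837)

rvec=(0.5135, 0.0341, 0.0268) tvec=(0.2040, 0.1405, 1.1149)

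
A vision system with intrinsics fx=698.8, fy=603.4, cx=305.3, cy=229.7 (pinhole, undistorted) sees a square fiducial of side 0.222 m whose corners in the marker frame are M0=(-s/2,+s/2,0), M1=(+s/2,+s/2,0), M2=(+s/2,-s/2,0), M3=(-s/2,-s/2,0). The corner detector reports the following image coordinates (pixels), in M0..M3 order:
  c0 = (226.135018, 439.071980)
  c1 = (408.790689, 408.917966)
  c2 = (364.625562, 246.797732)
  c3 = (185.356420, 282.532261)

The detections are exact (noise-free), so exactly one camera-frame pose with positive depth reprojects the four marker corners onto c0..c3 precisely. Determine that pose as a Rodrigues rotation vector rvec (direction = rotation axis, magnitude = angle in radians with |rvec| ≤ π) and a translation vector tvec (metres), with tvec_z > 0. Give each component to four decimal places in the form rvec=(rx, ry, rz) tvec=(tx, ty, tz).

Intrinsics K: fx=698.8, fy=603.4, cx=305.3, cy=229.7
Marker side s = 0.222 m; corners in marker frame (Z=0):
  M0 = (-0.1110, +0.1110, 0)
  M1 = (+0.1110, +0.1110, 0)
  M2 = (+0.1110, -0.1110, 0)
  M3 = (-0.1110, -0.1110, 0)
Detected image corners:
  c0 = (226.135018, 439.071980) px
  c1 = (408.790689, 408.917966) px
  c2 = (364.625562, 246.797732) px
  c3 = (185.356420, 282.532261) px
Planar DLT: solve 8×8 A·h = b for H (H[2,2]=1):
  H  [+765.61094 +177.81903 +294.44249]
  H  [-205.99498 +701.94674 +344.23685]
  H  [-0.16709 -0.04508 +1.00000]
B = K⁻¹H; ‖b₁‖=1.212736, ‖b₂‖=1.212736; λ = 2/(‖b₁‖+‖b₂‖) = 0.824582, sign → tz>0 ⇒ λ=+0.824582
r₁ = λ·B[:,0] = (+0.96361,-0.22905,-0.13778); r₂ = λ·B[:,1] = (+0.22607,+0.97340,-0.03717)
r₃ = r₁×r₂ = (+0.14263,+0.00467,+0.98977); SVD([r₁ r₂ r₃]) → R = UVᵀ:
  R  [+0.96361 +0.22607 +0.14263]
  R  [-0.22905 +0.97340 +0.00467]
  R  [-0.13778 -0.03717 +0.98977]
t = (-0.01281, +0.15652, +0.82458) m
tr R = 2.926781; θ = arccos((tr R − 1)/2) = 0.271423 rad = 15.551°
axis k = ((R−Rᵀ)₃₂, (R−Rᵀ)₁₃, (R−Rᵀ)₂₁) / (2 sinθ) = (-0.078041, +0.522953, -0.848781)
rvec = θ·k = (-0.021182, +0.141942, -0.230379)

rvec=(-0.0212, 0.1419, -0.2304) tvec=(-0.0128, 0.1565, 0.8246)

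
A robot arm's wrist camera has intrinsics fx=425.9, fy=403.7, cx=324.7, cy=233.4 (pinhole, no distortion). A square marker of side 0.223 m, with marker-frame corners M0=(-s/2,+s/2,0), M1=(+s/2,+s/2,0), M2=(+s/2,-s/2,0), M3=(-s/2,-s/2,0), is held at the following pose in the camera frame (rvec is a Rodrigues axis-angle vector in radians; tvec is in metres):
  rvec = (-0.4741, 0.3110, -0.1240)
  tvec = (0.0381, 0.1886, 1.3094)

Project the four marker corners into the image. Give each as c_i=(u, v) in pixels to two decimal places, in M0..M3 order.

Intrinsics K: fx=425.9, fy=403.7, cx=324.7, cy=233.4
Marker side s = 0.223 m; corners in marker frame (Z=0):
  M0 = (-0.1115, +0.1115, 0)
  M1 = (+0.1115, +0.1115, 0)
  M2 = (+0.1115, -0.1115, 0)
  M3 = (-0.1115, -0.1115, 0)
rvec = (-0.4741, 0.3110, -0.1240), |rvec| = θ = 0.58040 rad = 33.255°
Rodrigues: sinθ=0.54836, 1−cosθ=0.16376; R = I + sinθ·[k]× + (1−cosθ)·[k]×²:
    [+0.94551 +0.04548 +0.32241]
    [-0.18883 +0.88326 +0.42918]
    [-0.26525 -0.46667 +0.84372]
t = (0.0381, 0.1886, 1.3094) m
M0: Pc = R·M0+t = (-0.06225, +0.30814, +1.28694); u = 425.9·(-0.06225)/1.28694 + 324.7 = 304.0979, v = 403.7·(+0.30814)/1.28694 + 233.4 = 330.0597
M1: Pc = R·M1+t = (+0.14859, +0.26603, +1.22779); u = 425.9·(+0.14859)/1.22779 + 324.7 = 376.2451, v = 403.7·(+0.26603)/1.22779 + 233.4 = 320.8708
M2: Pc = R·M2+t = (+0.13845, +0.06906, +1.33186); u = 425.9·(+0.13845)/1.33186 + 324.7 = 368.9744, v = 403.7·(+0.06906)/1.33186 + 233.4 = 254.3334
M3: Pc = R·M3+t = (-0.07239, +0.11117, +1.39101); u = 425.9·(-0.07239)/1.39101 + 324.7 = 302.5341, v = 403.7·(+0.11117)/1.39101 + 233.4 = 265.6642

c0=(304.10, 330.06) c1=(376.25, 320.87) c2=(368.97, 254.33) c3=(302.53, 265.66)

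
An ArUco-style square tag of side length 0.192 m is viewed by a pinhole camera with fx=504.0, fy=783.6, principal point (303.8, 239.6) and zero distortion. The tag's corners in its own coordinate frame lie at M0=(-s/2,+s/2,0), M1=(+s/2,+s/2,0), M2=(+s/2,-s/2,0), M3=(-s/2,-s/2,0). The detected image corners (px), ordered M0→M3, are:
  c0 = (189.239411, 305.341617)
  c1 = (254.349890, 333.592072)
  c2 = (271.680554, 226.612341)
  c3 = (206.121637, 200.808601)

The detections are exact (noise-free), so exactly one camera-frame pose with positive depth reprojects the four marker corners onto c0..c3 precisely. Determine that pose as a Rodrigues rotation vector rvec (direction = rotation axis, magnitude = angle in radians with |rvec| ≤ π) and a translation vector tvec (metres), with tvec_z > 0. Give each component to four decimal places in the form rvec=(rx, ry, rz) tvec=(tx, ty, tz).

Intrinsics K: fx=504.0, fy=783.6, cx=303.8, cy=239.6
Marker side s = 0.192 m; corners in marker frame (Z=0):
  M0 = (-0.0960, +0.0960, 0)
  M1 = (+0.0960, +0.0960, 0)
  M2 = (+0.0960, -0.0960, 0)
  M3 = (-0.0960, -0.0960, 0)
Detected image corners:
  c0 = (189.239411, 305.341617) px
  c1 = (254.349890, 333.592072) px
  c2 = (271.680554, 226.612341) px
  c3 = (206.121637, 200.808601) px
Planar DLT: solve 8×8 A·h = b for H (H[2,2]=1):
  H  [+312.29657 -88.17587 +229.96360]
  H  [+108.37732 +551.78933 +266.45101]
  H  [-0.12150 +0.00394 +1.00000]
B = K⁻¹H; ‖b₁‖=0.725000, ‖b₂‖=0.725000; λ = 2/(‖b₁‖+‖b₂‖) = 1.379311, sign → tz>0 ⇒ λ=+1.379311
r₁ = λ·B[:,0] = (+0.95569,+0.24201,-0.16759); r₂ = λ·B[:,1] = (-0.24459,+0.96961,+0.00543)
r₃ = r₁×r₂ = (+0.16381,+0.03580,+0.98584); SVD([r₁ r₂ r₃]) → R = UVᵀ:
  R  [+0.95569 -0.24459 +0.16381]
  R  [+0.24201 +0.96961 +0.03580]
  R  [-0.16759 +0.00543 +0.98584]
t = (-0.20207, +0.04726, +1.37931) m
tr R = 2.911145; θ = arccos((tr R − 1)/2) = 0.299201 rad = 17.143°
axis k = ((R−Rᵀ)₃₂, (R−Rᵀ)₁₃, (R−Rᵀ)₂₁) / (2 sinθ) = (-0.051523, +0.562160, +0.825422)
rvec = θ·k = (-0.015416, +0.168199, +0.246967)

rvec=(-0.0154, 0.1682, 0.2470) tvec=(-0.2021, 0.0473, 1.3793)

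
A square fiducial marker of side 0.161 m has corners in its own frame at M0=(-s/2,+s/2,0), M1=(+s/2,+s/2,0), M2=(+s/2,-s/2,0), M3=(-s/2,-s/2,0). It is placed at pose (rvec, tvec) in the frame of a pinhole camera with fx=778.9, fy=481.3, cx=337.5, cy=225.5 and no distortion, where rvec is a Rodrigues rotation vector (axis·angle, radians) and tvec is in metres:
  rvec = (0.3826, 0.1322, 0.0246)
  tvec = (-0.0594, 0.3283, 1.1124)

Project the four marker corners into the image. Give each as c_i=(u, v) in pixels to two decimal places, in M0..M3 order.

c0=(243.49, 392.14) c1=(351.57, 398.43) c2=(352.25, 341.11) c3=(238.19, 335.53)

Intrinsics K: fx=778.9, fy=481.3, cx=337.5, cy=225.5
Marker side s = 0.161 m; corners in marker frame (Z=0):
  M0 = (-0.0805, +0.0805, 0)
  M1 = (+0.0805, +0.0805, 0)
  M2 = (+0.0805, -0.0805, 0)
  M3 = (-0.0805, -0.0805, 0)
rvec = (0.3826, 0.1322, 0.0246), |rvec| = θ = 0.40554 rad = 23.236°
Rodrigues: sinθ=0.39452, 1−cosθ=0.08111; R = I + sinθ·[k]× + (1−cosθ)·[k]×²:
    [+0.99108 +0.00101 +0.13325]
    [+0.04888 +0.92751 -0.37059]
    [-0.12396 +0.37380 +0.91919]
t = (-0.0594, 0.3283, 1.1124) m
M0: Pc = R·M0+t = (-0.13910, +0.39903, +1.15247); u = 778.9·(-0.13910)/1.15247 + 337.5 = 243.4886, v = 481.3·(+0.39903)/1.15247 + 225.5 = 392.1447
M1: Pc = R·M1+t = (+0.02046, +0.40690, +1.13251); u = 778.9·(+0.02046)/1.13251 + 337.5 = 351.5742, v = 481.3·(+0.40690)/1.13251 + 225.5 = 398.4257
M2: Pc = R·M2+t = (+0.02030, +0.25757, +1.07233); u = 778.9·(+0.02030)/1.07233 + 337.5 = 352.2455, v = 481.3·(+0.25757)/1.07233 + 225.5 = 341.1067
M3: Pc = R·M3+t = (-0.13926, +0.24970, +1.09229); u = 778.9·(-0.13926)/1.09229 + 337.5 = 238.1924, v = 481.3·(+0.24970)/1.09229 + 225.5 = 335.5270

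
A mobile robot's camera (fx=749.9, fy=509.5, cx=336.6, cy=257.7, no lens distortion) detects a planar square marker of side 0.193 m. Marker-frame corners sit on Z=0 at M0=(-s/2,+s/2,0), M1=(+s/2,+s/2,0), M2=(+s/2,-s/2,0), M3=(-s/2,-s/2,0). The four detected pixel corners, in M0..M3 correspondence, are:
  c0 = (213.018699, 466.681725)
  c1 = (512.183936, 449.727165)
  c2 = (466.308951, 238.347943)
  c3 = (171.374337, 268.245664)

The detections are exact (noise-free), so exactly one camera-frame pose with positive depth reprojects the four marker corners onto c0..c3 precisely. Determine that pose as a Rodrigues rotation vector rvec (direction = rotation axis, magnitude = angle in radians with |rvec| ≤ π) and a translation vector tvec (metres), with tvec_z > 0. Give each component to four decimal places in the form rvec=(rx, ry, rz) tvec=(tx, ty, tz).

rvec=(-0.0005, 0.1586, -0.1449) tvec=(-0.0004, 0.0918, 0.4765)

Intrinsics K: fx=749.9, fy=509.5, cx=336.6, cy=257.7
Marker side s = 0.193 m; corners in marker frame (Z=0):
  M0 = (-0.0965, +0.0965, 0)
  M1 = (+0.0965, +0.0965, 0)
  M2 = (+0.0965, -0.0965, 0)
  M3 = (-0.0965, -0.0965, 0)
Detected image corners:
  c0 = (213.018699, 466.681725) px
  c1 = (512.183936, 449.727165) px
  c2 = (466.308951, 238.347943) px
  c3 = (171.374337, 268.245664) px
Planar DLT: solve 8×8 A·h = b for H (H[2,2]=1):
  H  [+1426.59955 +217.81363 +335.93629]
  H  [-238.91502 +1051.67998 +355.87509]
  H  [-0.33016 -0.02516 +1.00000]
B = K⁻¹H; ‖b₁‖=2.098822, ‖b₂‖=2.098822; λ = 2/(‖b₁‖+‖b₂‖) = 0.476458, sign → tz>0 ⇒ λ=+0.476458
r₁ = λ·B[:,0] = (+0.97702,-0.14386,-0.15731); r₂ = λ·B[:,1] = (+0.14377,+0.98954,-0.01199)
r₃ = r₁×r₂ = (+0.15739,-0.01091,+0.98748); SVD([r₁ r₂ r₃]) → R = UVᵀ:
  R  [+0.97702 +0.14377 +0.15739]
  R  [-0.14386 +0.98954 -0.01091]
  R  [-0.15731 -0.01199 +0.98748]
t = (-0.00042, +0.09181, +0.47646) m
tr R = 2.954031; θ = arccos((tr R − 1)/2) = 0.214816 rad = 12.308°
axis k = ((R−Rᵀ)₃₂, (R−Rᵀ)₁₃, (R−Rᵀ)₂₁) / (2 sinθ) = (-0.002533, +0.738135, -0.674649)
rvec = θ·k = (-0.000544, +0.158563, -0.144925)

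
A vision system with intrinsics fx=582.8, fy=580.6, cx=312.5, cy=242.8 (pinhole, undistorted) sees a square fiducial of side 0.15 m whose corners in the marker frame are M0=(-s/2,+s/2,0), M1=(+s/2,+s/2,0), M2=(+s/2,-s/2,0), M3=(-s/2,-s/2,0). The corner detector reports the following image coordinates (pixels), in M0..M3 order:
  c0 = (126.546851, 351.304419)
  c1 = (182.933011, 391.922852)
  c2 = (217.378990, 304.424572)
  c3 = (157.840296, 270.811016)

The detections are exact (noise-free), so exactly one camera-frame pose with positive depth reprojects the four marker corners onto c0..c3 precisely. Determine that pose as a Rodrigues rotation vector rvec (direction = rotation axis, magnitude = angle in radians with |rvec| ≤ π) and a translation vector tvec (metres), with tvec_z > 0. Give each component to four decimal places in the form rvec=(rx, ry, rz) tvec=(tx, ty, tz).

rvec=(-0.0751, 0.5817, 0.3776) tvec=(-0.2347, 0.1423, 0.9592)

Intrinsics K: fx=582.8, fy=580.6, cx=312.5, cy=242.8
Marker side s = 0.15 m; corners in marker frame (Z=0):
  M0 = (-0.0750, +0.0750, 0)
  M1 = (+0.0750, +0.0750, 0)
  M2 = (+0.0750, -0.0750, 0)
  M3 = (-0.0750, -0.0750, 0)
Detected image corners:
  c0 = (126.546851, 351.304419) px
  c1 = (182.933011, 391.922852) px
  c2 = (217.378990, 304.424572) px
  c3 = (157.840296, 270.811016) px
Planar DLT: solve 8×8 A·h = b for H (H[2,2]=1):
  H  [+288.35674 -212.20419 +169.88337]
  H  [+58.73950 +571.43936 +328.93778]
  H  [-0.57269 +0.03783 +1.00000]
B = K⁻¹H; ‖b₁‖=1.042590, ‖b₂‖=1.042590; λ = 2/(‖b₁‖+‖b₂‖) = 0.959150, sign → tz>0 ⇒ λ=+0.959150
r₁ = λ·B[:,0] = (+0.76910,+0.32675,-0.54929); r₂ = λ·B[:,1] = (-0.36869,+0.92884,+0.03629)
r₃ = r₁×r₂ = (+0.52206,+0.17461,+0.83484); SVD([r₁ r₂ r₃]) → R = UVᵀ:
  R  [+0.76910 -0.36869 +0.52206]
  R  [+0.32675 +0.92884 +0.17461]
  R  [-0.54929 +0.03629 +0.83484]
t = (-0.23471, +0.14230, +0.95915) m
tr R = 2.532784; θ = arccos((tr R − 1)/2) = 0.697591 rad = 39.969°
axis k = ((R−Rᵀ)₃₂, (R−Rᵀ)₁₃, (R−Rᵀ)₂₁) / (2 sinθ) = (-0.107669, +0.833904, +0.541305)
rvec = θ·k = (-0.075109, +0.581724, +0.377610)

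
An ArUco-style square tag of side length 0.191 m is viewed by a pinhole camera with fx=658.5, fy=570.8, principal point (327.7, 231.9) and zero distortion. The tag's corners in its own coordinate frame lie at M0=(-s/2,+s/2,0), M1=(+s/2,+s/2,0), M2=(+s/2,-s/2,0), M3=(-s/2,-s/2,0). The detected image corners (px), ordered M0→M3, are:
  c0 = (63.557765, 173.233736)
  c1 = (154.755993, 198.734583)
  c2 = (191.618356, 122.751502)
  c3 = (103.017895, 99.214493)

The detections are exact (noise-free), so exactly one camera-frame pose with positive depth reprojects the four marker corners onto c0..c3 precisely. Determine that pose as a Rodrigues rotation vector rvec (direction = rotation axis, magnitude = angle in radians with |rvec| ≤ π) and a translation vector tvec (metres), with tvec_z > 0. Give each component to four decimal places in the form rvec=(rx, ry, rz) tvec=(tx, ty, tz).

Intrinsics K: fx=658.5, fy=570.8, cx=327.7, cy=231.9
Marker side s = 0.191 m; corners in marker frame (Z=0):
  M0 = (-0.0955, +0.0955, 0)
  M1 = (+0.0955, +0.0955, 0)
  M2 = (+0.0955, -0.0955, 0)
  M3 = (-0.0955, -0.0955, 0)
Detected image corners:
  c0 = (63.557765, 173.233736) px
  c1 = (154.755993, 198.734583) px
  c2 = (191.618356, 122.751502) px
  c3 = (103.017895, 99.214493) px
Planar DLT: solve 8×8 A·h = b for H (H[2,2]=1):
  H  [+460.68960 -223.43704 +128.24237]
  H  [+116.85493 +365.32412 +147.73468]
  H  [-0.07695 -0.18396 +1.00000]
B = K⁻¹H; ‖b₁‖=0.778528, ‖b₂‖=0.778528; λ = 2/(‖b₁‖+‖b₂‖) = 1.284475, sign → tz>0 ⇒ λ=+1.284475
r₁ = λ·B[:,0] = (+0.94781,+0.30312,-0.09884); r₂ = λ·B[:,1] = (-0.31825,+0.91809,-0.23629)
r₃ = r₁×r₂ = (+0.01912,+0.25541,+0.96664); SVD([r₁ r₂ r₃]) → R = UVᵀ:
  R  [+0.94781 -0.31825 +0.01912]
  R  [+0.30312 +0.91809 +0.25541]
  R  [-0.09884 -0.23629 +0.96664]
t = (-0.38906, -0.18940, +1.28448) m
tr R = 2.832544; θ = arccos((tr R − 1)/2) = 0.412124 rad = 23.613°
axis k = ((R−Rᵀ)₃₂, (R−Rᵀ)₁₃, (R−Rᵀ)₂₁) / (2 sinθ) = (-0.613769, +0.147254, +0.775631)
rvec = θ·k = (-0.252949, +0.060687, +0.319656)

rvec=(-0.2529, 0.0607, 0.3197) tvec=(-0.3891, -0.1894, 1.2845)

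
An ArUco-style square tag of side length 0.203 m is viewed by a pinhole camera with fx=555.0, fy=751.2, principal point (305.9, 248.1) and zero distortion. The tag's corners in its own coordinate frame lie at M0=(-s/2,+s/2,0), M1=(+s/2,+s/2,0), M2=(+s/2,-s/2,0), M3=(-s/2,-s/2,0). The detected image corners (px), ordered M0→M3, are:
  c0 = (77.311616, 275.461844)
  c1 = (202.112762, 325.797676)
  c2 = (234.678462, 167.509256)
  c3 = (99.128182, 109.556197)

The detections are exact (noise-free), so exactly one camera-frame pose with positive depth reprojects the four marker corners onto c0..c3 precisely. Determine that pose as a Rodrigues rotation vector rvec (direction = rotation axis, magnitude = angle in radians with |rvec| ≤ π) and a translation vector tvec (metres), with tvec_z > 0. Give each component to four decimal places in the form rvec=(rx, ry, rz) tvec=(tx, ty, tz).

Intrinsics K: fx=555.0, fy=751.2, cx=305.9, cy=248.1
Marker side s = 0.203 m; corners in marker frame (Z=0):
  M0 = (-0.1015, +0.1015, 0)
  M1 = (+0.1015, +0.1015, 0)
  M2 = (+0.1015, -0.1015, 0)
  M3 = (-0.1015, -0.1015, 0)
Detected image corners:
  c0 = (77.311616, 275.461844) px
  c1 = (202.112762, 325.797676) px
  c2 = (234.678462, 167.509256) px
  c3 = (99.128182, 109.556197) px
Planar DLT: solve 8×8 A·h = b for H (H[2,2]=1):
  H  [+653.81898 -68.96367 +153.31115]
  H  [+285.53732 +891.75561 +223.32668]
  H  [+0.08938 +0.42544 +1.00000]
B = K⁻¹H; ‖b₁‖=1.185354, ‖b₂‖=1.185354; λ = 2/(‖b₁‖+‖b₂‖) = 0.843629, sign → tz>0 ⇒ λ=+0.843629
r₁ = λ·B[:,0] = (+0.95228,+0.29577,+0.07540); r₂ = λ·B[:,1] = (-0.30265,+0.88294,+0.35891)
r₃ = r₁×r₂ = (+0.03958,-0.36461,+0.93032); SVD([r₁ r₂ r₃]) → R = UVᵀ:
  R  [+0.95228 -0.30265 +0.03958]
  R  [+0.29577 +0.88294 -0.36461]
  R  [+0.07540 +0.35891 +0.93032]
t = (-0.23194, -0.02782, +0.84363) m
tr R = 2.765541; θ = arccos((tr R − 1)/2) = 0.489069 rad = 28.022°
axis k = ((R−Rᵀ)₃₂, (R−Rᵀ)₁₃, (R−Rᵀ)₂₁) / (2 sinθ) = (+0.770020, -0.038128, +0.636879)
rvec = θ·k = (+0.376593, -0.018647, +0.311478)

rvec=(0.3766, -0.0186, 0.3115) tvec=(-0.2319, -0.0278, 0.8436)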